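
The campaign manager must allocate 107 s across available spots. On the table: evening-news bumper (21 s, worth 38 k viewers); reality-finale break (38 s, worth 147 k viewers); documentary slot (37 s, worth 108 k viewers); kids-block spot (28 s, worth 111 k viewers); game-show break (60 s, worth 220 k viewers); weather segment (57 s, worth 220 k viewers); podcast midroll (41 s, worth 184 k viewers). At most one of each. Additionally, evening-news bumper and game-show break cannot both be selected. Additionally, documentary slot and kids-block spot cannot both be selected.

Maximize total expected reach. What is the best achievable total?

Taking reality-finale break + kids-block spot + podcast midroll: 107 s used, 442 in expected reach.

442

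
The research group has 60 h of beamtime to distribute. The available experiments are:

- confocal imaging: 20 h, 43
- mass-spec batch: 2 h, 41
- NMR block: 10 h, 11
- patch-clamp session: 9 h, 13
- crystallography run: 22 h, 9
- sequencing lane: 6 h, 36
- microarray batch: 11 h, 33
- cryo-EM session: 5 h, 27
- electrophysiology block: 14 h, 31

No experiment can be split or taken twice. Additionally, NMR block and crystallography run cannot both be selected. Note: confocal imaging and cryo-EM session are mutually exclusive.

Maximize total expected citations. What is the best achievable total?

192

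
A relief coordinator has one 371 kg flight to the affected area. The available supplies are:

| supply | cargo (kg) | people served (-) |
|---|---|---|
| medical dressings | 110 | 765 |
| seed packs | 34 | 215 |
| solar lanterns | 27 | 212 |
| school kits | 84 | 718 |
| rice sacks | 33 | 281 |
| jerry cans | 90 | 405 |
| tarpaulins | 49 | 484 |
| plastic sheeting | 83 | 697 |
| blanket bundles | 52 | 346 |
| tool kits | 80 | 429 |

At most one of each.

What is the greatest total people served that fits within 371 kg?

By people served per kg: tarpaulins 9.88, school kits 8.55, rice sacks 8.52, plastic sheeting 8.40 lead.
Best packing: seed packs + solar lanterns + school kits + rice sacks + tarpaulins + plastic sheeting + blanket bundles — 362 kg, 2953 total.
Runner-up medical dressings + school kits + rice sacks + tarpaulins + plastic sheeting tops out at 2945.

2953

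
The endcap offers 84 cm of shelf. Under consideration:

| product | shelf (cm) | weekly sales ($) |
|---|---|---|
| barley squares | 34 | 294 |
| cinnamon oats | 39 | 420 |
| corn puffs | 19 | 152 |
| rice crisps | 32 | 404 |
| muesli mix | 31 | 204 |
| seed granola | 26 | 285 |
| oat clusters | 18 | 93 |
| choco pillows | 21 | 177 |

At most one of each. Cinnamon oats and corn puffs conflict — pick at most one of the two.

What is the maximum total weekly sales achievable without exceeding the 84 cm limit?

Rice crisps + seed granola + choco pillows uses 79 of the 84 cm and totals 866.
Next best is corn puffs + rice crisps + seed granola at 841 (77 cm) — short by 25.

866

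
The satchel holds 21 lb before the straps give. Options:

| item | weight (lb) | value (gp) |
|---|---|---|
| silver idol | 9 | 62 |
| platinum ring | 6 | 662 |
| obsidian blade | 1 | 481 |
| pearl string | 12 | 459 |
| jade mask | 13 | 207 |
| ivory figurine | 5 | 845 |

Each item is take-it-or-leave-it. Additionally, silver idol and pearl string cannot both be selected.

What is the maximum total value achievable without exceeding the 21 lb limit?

2050

Best packing: silver idol + platinum ring + obsidian blade + ivory figurine — 21 lb, 2050 total.
Every other selection either busts 21 lb or breaks a pairing rule or fails to beat 2050.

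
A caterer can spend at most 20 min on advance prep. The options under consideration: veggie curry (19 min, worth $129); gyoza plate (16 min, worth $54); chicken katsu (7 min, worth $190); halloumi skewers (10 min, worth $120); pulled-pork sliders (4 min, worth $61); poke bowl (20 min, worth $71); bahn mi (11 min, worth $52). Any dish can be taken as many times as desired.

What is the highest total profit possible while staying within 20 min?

441

Best packing: 2×chicken katsu + pulled-pork sliders — 18 min, 441 total.
Nothing else within 20 min beats 441.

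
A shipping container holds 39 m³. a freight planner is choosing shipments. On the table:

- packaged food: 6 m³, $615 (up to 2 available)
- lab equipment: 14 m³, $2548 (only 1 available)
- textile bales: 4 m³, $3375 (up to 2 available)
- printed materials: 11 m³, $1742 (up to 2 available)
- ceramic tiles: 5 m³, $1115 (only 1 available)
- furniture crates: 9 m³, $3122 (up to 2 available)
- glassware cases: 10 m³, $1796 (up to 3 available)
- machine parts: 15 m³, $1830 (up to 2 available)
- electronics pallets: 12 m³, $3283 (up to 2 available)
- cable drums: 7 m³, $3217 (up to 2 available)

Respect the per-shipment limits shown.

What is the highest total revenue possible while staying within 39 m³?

17582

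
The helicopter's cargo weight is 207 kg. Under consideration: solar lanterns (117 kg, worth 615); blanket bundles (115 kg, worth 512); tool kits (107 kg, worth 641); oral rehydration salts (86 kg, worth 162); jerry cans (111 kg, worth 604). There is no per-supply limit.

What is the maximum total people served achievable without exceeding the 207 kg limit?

803

Taking tool kits + oral rehydration salts: 193 kg used, 803 in people served.
Every other selection either busts 207 kg or fails to beat 803.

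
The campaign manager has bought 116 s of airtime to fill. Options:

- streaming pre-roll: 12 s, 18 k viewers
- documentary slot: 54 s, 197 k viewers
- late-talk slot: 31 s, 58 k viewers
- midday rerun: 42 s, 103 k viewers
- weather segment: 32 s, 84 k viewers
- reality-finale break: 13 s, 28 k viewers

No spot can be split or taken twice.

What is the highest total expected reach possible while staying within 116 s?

Greedy by ratio would take streaming pre-roll + documentary slot + weather segment + reality-finale break: 111 s used, total 327.
The 44 s tied up in streaming pre-roll and weather segment is better spent on midday rerun — total rises to 328 (109 s).
Next best is streaming pre-roll + documentary slot + weather segment + reality-finale break at 327 (111 s) — short by 1.

328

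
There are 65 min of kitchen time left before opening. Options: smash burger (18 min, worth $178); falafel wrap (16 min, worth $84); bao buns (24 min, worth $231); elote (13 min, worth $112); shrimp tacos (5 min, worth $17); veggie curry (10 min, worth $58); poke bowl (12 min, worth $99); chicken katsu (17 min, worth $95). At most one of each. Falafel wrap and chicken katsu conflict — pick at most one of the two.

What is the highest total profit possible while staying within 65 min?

Best packing: smash burger + bao buns + elote + veggie curry — 65 min, 579 total.

579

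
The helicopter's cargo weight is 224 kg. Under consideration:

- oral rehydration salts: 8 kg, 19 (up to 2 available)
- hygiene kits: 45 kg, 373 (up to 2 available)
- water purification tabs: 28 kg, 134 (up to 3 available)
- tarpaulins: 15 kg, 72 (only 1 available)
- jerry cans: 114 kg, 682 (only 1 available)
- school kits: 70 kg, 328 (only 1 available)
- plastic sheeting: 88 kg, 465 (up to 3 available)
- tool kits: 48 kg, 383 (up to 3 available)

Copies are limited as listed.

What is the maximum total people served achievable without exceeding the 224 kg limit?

1665

Filling by ratio: 2×oral rehydration salts + 2×hygiene kits + tarpaulins + 2×tool kits for 1622, with 7 kg left unused.
Replace oral rehydration salts and tarpaulins with water purification tabs: the trade gains 43 net, giving 1665 at 222 kg.
That's the maximum — no swap from here does better than 1665.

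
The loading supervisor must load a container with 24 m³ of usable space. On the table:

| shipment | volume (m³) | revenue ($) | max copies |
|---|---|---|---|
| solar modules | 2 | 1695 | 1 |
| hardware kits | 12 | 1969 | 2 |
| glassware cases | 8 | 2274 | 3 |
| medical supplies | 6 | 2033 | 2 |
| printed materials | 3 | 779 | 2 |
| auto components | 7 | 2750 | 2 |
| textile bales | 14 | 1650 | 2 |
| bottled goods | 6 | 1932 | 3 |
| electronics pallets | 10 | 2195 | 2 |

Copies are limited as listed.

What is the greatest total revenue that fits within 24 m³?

9469

Taking the top-ratio shipments first gives solar modules + medical supplies + 2×auto components for 9228 (22 m³).
The 6 m³ tied up in medical supplies is better spent on glassware cases — total rises to 9469 (24 m³).
No other feasible combination exceeds 9469.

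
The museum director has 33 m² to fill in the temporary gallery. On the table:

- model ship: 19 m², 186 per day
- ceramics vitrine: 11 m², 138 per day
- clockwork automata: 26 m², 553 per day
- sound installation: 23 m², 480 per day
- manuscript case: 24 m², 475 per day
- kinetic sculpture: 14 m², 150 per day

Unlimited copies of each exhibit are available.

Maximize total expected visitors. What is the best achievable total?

553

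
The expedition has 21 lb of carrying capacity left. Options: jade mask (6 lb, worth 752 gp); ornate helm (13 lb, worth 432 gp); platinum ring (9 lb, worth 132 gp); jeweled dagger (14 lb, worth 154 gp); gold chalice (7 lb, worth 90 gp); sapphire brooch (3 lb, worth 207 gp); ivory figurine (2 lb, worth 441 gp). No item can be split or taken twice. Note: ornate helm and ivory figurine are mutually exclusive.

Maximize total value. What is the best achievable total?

1532

By value per lb: ivory figurine 220.50, jade mask 125.33, sapphire brooch 69.00 lead.
Jade mask + platinum ring + sapphire brooch + ivory figurine uses 20 of the 21 lb and totals 1532.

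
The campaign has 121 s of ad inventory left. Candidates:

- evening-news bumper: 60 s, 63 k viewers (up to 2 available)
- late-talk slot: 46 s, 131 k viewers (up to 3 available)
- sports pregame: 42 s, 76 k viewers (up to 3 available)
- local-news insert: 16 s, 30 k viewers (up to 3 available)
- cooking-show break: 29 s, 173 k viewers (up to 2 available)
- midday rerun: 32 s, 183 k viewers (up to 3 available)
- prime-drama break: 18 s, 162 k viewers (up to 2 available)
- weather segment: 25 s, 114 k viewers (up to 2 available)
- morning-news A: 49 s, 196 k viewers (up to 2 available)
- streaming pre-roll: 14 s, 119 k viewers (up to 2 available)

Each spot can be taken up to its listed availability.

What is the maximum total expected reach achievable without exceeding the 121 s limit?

Greedy by ratio would take cooking-show break + 2×prime-drama break + weather segment + 2×streaming pre-roll: 118 s used, total 849.
Replace cooking-show break with midday rerun: the trade gains 10 net, giving 859 at 121 s.
Every other selection either busts 121 s or exceeds an availability limit or fails to beat 859.

859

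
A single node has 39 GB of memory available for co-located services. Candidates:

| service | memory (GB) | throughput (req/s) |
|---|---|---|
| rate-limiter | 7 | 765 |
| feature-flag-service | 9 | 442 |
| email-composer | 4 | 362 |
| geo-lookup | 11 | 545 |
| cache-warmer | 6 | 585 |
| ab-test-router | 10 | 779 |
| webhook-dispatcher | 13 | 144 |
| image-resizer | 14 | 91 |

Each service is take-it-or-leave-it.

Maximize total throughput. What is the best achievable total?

Taking rate-limiter + email-composer + geo-lookup + cache-warmer + ab-test-router: 38 GB used, 3036 in throughput.

3036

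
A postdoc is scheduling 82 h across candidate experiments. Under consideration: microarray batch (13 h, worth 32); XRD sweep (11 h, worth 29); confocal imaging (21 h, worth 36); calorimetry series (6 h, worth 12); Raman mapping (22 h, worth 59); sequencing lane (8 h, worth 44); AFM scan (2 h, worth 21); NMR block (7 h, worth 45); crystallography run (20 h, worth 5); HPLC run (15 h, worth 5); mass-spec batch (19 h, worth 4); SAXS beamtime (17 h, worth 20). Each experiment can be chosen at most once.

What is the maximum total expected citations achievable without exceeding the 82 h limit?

Taking the top-ratio experiments first gives microarray batch + XRD sweep + calorimetry series + Raman mapping + sequencing lane + AFM scan + NMR block for 242 (69 h).
The 6 h tied up in calorimetry series is better spent on SAXS beamtime — total rises to 250 (80 h).
The spare 2 h is too small for any remaining experiment, and no exchange beats 250.

250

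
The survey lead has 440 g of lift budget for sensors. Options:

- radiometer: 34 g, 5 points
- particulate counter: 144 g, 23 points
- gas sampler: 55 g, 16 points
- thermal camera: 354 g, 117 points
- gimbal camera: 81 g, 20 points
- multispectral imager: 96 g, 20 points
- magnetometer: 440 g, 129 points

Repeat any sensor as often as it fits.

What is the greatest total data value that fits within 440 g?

137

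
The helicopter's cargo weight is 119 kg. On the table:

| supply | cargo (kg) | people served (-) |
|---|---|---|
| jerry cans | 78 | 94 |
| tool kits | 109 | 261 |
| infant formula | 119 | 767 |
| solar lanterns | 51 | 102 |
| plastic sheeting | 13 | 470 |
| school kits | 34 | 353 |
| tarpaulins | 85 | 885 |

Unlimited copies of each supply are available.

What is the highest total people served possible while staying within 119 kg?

By people served per kg: plastic sheeting 36.15, tarpaulins 10.41, school kits 10.38 lead.
Best packing: 9×plastic sheeting — 117 kg, 4230 total.

4230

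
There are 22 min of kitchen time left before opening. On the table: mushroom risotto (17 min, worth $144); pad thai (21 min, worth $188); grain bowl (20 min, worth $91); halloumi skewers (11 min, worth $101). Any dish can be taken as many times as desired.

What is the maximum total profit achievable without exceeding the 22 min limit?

202

Density check — halloumi skewers 9.18, pad thai 8.95, mushroom risotto 8.47, grain bowl 4.55 are the best per min.
The ratio ordering already packs tightly: 2×halloumi skewers, 22 min, 202.
That's the maximum — no swap from here does better than 202.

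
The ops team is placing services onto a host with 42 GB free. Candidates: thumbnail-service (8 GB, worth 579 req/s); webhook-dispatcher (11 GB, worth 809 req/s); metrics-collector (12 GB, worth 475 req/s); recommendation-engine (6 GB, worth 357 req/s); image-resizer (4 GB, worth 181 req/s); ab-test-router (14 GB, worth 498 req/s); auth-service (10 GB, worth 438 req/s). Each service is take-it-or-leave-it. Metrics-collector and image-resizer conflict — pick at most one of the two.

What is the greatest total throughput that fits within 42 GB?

The ratio ordering already packs tightly: thumbnail-service + webhook-dispatcher + recommendation-engine + image-resizer + auth-service, 39 GB, 2364.
Next best is thumbnail-service + webhook-dispatcher + metrics-collector + auth-service at 2301 (41 GB) — short by 63.

2364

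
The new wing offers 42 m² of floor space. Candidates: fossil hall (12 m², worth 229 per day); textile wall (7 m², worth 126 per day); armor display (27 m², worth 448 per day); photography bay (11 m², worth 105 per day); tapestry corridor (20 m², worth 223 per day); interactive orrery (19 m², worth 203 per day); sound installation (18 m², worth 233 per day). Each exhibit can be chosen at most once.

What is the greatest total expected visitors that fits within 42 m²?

Density check — fossil hall 19.08, textile wall 18.00, armor display 16.59 are the best per m².
Taking the top-ratio exhibits first gives fossil hall + textile wall + sound installation for 588 (37 m²).
Dropping textile wall and sound installation frees 25 m²; slotting in armor display (27 m²) lifts the total to 677 at 39 m².

677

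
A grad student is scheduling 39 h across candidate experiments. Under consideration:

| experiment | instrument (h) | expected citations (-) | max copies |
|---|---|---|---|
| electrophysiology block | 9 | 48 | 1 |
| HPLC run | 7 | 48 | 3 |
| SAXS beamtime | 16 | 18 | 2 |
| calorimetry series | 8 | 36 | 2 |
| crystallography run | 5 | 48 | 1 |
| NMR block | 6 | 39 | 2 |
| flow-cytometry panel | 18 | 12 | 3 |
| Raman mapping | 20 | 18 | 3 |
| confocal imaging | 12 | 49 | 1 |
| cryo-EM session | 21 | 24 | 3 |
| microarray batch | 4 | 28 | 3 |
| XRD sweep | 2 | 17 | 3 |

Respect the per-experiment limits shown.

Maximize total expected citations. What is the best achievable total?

Filling by ratio: 2×HPLC run + crystallography run + 3×microarray batch + 3×XRD sweep for 279, with 2 h left unused.
The 4 h tied up in microarray batch is better spent on NMR block — total rises to 290 (39 h).
Nothing else within 39 h beats 290.

290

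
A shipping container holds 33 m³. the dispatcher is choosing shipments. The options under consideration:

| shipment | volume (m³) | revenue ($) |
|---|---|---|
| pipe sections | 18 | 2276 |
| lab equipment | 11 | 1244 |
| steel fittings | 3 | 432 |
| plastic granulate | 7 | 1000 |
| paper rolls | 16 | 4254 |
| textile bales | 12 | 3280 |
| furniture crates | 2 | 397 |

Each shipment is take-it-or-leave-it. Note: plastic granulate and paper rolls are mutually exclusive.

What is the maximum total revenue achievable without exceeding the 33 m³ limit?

8363

Density check — textile bales 273.33, paper rolls 265.88, furniture crates 198.50 are the best per m³.
Steel fittings + paper rolls + textile bales + furniture crates uses 33 of the 33 m³ and totals 8363.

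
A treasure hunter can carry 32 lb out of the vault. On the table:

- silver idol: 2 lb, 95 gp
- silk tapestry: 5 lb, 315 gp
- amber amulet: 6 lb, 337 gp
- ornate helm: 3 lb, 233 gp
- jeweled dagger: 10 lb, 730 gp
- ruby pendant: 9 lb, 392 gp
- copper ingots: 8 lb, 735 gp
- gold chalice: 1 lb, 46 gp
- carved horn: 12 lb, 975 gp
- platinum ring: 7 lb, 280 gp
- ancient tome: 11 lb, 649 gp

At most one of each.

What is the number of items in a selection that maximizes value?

4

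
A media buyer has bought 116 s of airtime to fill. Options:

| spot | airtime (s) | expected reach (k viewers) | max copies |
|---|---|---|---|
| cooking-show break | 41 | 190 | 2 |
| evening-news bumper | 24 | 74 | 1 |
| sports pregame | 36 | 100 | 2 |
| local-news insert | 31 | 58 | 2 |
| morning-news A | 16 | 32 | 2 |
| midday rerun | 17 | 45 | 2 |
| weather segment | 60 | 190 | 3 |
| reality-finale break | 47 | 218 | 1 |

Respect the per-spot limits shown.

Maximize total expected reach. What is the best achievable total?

Ranking by ratio (expected reach/s): reality-finale break 4.64, cooking-show break 4.63, weather segment 3.17.
Cooking-show break + evening-news bumper + reality-finale break uses 112 of the 116 s and totals 482.

482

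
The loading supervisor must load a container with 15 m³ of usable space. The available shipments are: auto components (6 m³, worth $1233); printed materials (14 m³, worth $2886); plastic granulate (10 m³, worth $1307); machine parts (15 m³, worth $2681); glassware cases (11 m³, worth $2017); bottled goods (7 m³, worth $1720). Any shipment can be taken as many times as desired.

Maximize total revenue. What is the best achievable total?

3440

Best packing: 2×bottled goods — 14 m³, 3440 total.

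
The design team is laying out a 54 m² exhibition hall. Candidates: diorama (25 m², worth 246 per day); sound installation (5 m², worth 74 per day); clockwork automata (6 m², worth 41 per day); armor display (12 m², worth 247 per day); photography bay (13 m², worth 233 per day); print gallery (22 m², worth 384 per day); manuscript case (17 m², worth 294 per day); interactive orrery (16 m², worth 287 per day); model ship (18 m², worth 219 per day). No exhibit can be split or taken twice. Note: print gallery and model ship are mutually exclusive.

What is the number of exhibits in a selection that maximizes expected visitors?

Optimal total is 938.
For example sound installation + armor display + photography bay + print gallery achieves it, using 52 m².
Every optimal selection uses 4 exhibits.

4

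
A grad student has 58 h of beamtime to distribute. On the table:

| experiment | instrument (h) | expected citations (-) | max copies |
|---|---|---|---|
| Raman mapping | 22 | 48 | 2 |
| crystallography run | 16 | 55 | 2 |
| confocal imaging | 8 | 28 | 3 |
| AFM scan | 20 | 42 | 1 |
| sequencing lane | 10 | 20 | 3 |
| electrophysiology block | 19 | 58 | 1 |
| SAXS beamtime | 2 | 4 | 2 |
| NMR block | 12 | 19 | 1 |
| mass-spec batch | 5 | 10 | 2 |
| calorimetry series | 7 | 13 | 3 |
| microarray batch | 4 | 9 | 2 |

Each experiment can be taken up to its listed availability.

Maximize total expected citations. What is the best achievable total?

Best packing: 2×crystallography run + 3×confocal imaging + SAXS beamtime — 58 h, 198 total.
Nothing else within 58 h beats 198.

198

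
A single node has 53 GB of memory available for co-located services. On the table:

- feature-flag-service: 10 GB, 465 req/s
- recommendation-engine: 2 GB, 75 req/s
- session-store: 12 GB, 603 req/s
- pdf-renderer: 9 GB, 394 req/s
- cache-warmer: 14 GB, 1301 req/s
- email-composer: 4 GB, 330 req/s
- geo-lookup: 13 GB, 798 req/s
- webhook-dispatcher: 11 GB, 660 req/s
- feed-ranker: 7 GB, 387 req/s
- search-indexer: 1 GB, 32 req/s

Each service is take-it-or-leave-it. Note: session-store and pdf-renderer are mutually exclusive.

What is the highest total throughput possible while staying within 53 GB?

3586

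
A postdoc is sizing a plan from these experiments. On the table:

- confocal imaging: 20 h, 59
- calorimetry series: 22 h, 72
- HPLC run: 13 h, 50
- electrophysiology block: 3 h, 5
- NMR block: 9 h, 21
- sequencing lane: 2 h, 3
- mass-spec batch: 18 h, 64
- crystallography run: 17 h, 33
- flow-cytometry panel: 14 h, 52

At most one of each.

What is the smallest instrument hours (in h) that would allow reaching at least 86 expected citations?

Look for the lowest-instrument combination reaching 86.
HPLC run + flow-cytometry panel reaches 102 using 27 h.
No combination under 27 h hits 86.

27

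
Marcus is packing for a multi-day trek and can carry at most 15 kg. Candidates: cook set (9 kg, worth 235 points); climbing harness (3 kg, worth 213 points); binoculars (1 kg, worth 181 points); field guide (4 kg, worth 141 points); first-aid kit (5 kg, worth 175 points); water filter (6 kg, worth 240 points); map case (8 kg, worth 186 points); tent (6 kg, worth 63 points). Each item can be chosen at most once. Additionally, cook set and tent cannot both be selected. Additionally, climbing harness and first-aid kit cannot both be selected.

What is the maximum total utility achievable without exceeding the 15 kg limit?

Ranking by ratio (utility/kg): binoculars 181.00, climbing harness 71.00, water filter 40.00, field guide 35.25.
Taking climbing harness + binoculars + field guide + water filter: 14 kg used, 775 in utility.
The closest alternative, climbing harness + binoculars + water filter, reaches only 634.

775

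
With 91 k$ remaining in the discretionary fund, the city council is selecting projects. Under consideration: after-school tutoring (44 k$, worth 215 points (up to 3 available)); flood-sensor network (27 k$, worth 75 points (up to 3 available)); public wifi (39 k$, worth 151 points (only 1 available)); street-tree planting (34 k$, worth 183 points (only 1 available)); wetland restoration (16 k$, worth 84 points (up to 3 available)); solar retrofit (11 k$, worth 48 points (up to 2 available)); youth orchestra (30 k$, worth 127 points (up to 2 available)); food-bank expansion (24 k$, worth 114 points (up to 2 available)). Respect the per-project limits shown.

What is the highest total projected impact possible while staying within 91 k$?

465

Taking the top-ratio projects first gives street-tree planting + 3×wetland restoration for 435 (82 k$).
Dropping wetland restoration frees 16 k$; slotting in food-bank expansion (24 k$) lifts the total to 465 at 90 k$.
Nothing else within 91 k$ beats 465.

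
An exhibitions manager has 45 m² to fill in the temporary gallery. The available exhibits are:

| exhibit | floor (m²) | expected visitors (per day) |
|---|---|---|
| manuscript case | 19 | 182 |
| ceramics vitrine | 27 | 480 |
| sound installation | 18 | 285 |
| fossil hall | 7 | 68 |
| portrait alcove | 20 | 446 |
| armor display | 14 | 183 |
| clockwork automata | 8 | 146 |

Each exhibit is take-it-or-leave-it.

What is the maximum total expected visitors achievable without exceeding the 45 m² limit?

799

By expected visitors per m²: portrait alcove 22.30, clockwork automata 18.25, ceramics vitrine 17.78, sound installation 15.83 lead.
A density-first pass picks portrait alcove + armor display + clockwork automata — 775 at 42 m².
The 22 m² tied up in armor display and clockwork automata is better spent on sound installation + fossil hall — total rises to 799 (45 m²).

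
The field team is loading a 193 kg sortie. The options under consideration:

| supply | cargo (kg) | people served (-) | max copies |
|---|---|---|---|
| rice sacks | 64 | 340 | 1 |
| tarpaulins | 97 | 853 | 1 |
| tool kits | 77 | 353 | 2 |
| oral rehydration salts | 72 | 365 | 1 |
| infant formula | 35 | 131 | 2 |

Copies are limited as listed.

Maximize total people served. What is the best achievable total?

1218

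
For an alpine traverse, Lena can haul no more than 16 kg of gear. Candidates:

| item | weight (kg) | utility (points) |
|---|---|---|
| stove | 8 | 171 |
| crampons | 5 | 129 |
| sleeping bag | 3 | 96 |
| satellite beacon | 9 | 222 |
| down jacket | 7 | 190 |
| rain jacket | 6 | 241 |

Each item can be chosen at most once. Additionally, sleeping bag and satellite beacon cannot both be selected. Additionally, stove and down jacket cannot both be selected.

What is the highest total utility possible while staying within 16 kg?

527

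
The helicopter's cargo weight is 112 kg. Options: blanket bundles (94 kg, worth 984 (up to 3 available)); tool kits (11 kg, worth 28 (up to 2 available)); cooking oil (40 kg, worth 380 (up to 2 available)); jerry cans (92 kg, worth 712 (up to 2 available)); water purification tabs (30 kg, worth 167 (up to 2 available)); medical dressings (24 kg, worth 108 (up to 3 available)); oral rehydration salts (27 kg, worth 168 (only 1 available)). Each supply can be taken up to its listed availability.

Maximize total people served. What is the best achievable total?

Taking blanket bundles + tool kits: 105 kg used, 1012 in people served.

1012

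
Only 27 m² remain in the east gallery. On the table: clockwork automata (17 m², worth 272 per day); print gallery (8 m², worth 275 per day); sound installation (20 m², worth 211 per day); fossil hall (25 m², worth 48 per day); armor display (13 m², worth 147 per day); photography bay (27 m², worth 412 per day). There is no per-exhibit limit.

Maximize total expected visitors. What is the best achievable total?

825

Taking 3×print gallery: 24 m² used, 825 in expected visitors.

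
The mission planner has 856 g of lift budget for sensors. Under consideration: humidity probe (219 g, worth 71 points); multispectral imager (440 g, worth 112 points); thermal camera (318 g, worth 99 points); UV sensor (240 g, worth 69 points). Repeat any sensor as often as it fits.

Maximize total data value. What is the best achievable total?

269

Taking the top-ratio sensors first gives 3×humidity probe for 213 (657 g).
The 438 g tied up in 2×humidity probe is better spent on 2×thermal camera — total rises to 269 (855 g).
Nothing else within 856 g beats 269.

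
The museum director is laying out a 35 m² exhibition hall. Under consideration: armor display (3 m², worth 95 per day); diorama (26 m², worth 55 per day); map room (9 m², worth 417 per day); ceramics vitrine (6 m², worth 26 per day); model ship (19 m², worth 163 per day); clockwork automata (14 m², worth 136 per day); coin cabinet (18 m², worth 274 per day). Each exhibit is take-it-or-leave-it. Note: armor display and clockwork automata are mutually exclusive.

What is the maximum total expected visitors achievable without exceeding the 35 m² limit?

The ratio ordering already packs tightly: armor display + map room + coin cabinet, 30 m², 786.

786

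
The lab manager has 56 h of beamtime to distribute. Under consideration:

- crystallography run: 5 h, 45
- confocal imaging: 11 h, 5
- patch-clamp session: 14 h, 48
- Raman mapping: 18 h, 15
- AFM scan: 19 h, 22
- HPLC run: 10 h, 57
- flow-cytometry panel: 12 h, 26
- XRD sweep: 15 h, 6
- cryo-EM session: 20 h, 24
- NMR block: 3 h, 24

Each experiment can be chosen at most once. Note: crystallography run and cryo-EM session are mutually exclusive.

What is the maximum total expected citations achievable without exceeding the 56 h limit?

Density check — crystallography run 9.00, NMR block 8.00, HPLC run 5.70 are the best per h.
Crystallography run + confocal imaging + patch-clamp session + HPLC run + flow-cytometry panel + NMR block uses 55 of the 56 h and totals 205.

205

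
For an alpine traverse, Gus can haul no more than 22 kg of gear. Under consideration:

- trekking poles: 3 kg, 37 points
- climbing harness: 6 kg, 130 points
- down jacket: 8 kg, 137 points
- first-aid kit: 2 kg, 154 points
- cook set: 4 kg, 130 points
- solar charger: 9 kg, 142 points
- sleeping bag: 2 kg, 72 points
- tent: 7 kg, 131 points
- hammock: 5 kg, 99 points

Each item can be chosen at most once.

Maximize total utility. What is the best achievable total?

623

Greedy by ratio would take trekking poles + climbing harness + first-aid kit + cook set + sleeping bag + hammock: 22 kg used, total 622.
Replace trekking poles and hammock with down jacket: the trade gains 1 net, giving 623 at 22 kg.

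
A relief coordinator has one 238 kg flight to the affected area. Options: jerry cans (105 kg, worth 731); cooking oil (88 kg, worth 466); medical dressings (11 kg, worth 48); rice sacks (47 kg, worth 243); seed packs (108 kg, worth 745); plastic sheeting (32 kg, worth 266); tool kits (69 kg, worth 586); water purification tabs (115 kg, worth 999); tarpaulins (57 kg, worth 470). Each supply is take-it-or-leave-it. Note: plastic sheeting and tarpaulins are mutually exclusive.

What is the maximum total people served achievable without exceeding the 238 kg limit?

Ranking by ratio (people served/kg): water purification tabs 8.69, tool kits 8.49, plastic sheeting 8.31.
Taking medical dressings + plastic sheeting + tool kits + water purification tabs: 227 kg used, 1899 in people served.
No other feasible combination exceeds 1899.

1899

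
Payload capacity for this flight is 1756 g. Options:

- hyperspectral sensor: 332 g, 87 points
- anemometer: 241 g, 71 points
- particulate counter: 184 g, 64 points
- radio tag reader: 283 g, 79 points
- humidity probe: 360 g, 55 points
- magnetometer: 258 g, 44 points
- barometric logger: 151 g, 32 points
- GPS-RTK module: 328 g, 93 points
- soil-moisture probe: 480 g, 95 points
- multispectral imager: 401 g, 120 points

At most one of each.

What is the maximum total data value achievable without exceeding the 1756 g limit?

482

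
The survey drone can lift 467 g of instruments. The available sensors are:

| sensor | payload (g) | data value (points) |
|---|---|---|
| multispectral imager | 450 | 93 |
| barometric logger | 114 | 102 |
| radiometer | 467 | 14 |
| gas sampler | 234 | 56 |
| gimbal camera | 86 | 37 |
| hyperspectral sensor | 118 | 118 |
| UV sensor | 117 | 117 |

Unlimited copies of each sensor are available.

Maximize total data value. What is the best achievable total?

455

By data value per g: hyperspectral sensor 1.00, UV sensor 1.00, barometric logger 0.89 lead.
Taking the top-ratio sensors first gives gimbal camera + 3×hyperspectral sensor for 391 (440 g).
The 204 g tied up in gimbal camera and hyperspectral sensor is better spent on barometric logger + UV sensor — total rises to 455 (467 g).
Every other selection either busts 467 g or fails to beat 455.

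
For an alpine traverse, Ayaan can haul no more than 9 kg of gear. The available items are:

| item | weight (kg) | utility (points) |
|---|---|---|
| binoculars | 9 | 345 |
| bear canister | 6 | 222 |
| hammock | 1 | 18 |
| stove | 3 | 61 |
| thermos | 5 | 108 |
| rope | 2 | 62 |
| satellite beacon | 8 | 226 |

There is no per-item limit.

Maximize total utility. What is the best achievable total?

345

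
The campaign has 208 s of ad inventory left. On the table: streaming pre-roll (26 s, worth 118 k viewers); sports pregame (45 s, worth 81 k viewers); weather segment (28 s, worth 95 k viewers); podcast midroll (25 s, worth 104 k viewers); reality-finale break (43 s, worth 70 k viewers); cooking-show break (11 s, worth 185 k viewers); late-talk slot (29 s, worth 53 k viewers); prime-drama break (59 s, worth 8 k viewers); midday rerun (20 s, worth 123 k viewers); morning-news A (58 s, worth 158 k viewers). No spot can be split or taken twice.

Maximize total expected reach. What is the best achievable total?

836

Density check — cooking-show break 16.82, midday rerun 6.15, streaming pre-roll 4.54, podcast midroll 4.16 are the best per s.
Streaming pre-roll + weather segment + podcast midroll + cooking-show break + late-talk slot + midday rerun + morning-news A uses 197 of the 208 s and totals 836.
Every other selection either busts 208 s or fails to beat 836.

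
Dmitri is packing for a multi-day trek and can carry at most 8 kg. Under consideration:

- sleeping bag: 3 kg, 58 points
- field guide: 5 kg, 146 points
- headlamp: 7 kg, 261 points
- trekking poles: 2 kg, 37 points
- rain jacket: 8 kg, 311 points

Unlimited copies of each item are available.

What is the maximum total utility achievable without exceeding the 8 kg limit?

Density check — rain jacket 38.88, headlamp 37.29, field guide 29.20 are the best per kg.
Rain jacket uses 8 of the 8 kg and totals 311.

311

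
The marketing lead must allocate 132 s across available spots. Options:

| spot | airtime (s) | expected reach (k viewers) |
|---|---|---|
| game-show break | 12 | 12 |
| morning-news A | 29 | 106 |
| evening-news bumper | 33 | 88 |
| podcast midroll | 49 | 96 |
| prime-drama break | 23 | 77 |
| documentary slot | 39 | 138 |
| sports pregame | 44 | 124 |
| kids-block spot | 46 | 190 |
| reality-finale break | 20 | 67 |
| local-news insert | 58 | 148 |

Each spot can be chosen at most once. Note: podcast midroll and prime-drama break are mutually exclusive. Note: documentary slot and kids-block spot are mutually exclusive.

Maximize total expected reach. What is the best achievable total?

461

Density check — kids-block spot 4.13, morning-news A 3.66, documentary slot 3.54 are the best per s.
Morning-news A + evening-news bumper + prime-drama break + kids-block spot uses 131 of the 132 s and totals 461.
Nothing else feasible within 132 s beats 461.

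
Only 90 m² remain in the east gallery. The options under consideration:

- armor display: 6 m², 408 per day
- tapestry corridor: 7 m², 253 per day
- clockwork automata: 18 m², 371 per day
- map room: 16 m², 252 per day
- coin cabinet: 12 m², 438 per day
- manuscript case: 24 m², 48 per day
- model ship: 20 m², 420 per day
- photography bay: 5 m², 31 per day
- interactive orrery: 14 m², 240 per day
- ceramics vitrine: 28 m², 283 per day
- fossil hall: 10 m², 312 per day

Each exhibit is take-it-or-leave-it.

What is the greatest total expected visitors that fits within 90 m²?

Filling by ratio: armor display + tapestry corridor + clockwork automata + coin cabinet + model ship + interactive orrery + fossil hall for 2442, with 3 m² left unused.
Replace interactive orrery with map room: the trade gains 12 net, giving 2454 at 89 m².
Runner-up armor display + tapestry corridor + clockwork automata + coin cabinet + model ship + interactive orrery + fossil hall tops out at 2442.

2454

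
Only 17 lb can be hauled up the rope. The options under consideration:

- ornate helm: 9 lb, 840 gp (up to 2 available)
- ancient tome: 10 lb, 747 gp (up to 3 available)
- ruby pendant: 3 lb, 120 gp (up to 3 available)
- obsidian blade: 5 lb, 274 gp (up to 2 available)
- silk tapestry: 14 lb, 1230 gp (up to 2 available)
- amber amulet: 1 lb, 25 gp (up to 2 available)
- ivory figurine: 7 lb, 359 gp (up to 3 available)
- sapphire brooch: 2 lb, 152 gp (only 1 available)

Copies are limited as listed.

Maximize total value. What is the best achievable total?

1407

Density check — ornate helm 93.33, silk tapestry 87.86, sapphire brooch 76.00, ancient tome 74.70 are the best per lb.
A density-first pass picks ornate helm + obsidian blade + amber amulet + sapphire brooch — 1291 at 17 lb.
The 14 lb tied up in ornate helm and obsidian blade is better spent on silk tapestry — total rises to 1407 (17 lb).
Nothing else within 17 lb beats 1407.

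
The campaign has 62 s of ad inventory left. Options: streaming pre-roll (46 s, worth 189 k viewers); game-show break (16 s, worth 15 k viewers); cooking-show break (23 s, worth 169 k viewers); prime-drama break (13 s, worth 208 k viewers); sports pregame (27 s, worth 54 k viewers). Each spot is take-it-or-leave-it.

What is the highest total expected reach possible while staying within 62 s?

397

By expected reach per s: prime-drama break 16.00, cooking-show break 7.35, streaming pre-roll 4.11, sports pregame 2.00 lead.
Taking the top-ratio spots first gives game-show break + cooking-show break + prime-drama break for 392 (52 s).
The 39 s tied up in game-show break and cooking-show break is better spent on streaming pre-roll — total rises to 397 (59 s).
The spare 3 s is too small for any remaining spot, and no exchange beats 397.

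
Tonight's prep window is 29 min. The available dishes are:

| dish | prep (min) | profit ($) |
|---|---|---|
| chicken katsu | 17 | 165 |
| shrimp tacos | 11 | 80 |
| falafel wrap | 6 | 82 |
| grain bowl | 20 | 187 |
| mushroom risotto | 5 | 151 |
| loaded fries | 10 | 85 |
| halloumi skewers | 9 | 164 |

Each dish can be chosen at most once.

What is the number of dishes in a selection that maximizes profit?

3

The maximum profit within 29 min is 400.
mushroom risotto + loaded fries + halloumi skewers hits 400 at 24 min.
All optima have 3 dishes.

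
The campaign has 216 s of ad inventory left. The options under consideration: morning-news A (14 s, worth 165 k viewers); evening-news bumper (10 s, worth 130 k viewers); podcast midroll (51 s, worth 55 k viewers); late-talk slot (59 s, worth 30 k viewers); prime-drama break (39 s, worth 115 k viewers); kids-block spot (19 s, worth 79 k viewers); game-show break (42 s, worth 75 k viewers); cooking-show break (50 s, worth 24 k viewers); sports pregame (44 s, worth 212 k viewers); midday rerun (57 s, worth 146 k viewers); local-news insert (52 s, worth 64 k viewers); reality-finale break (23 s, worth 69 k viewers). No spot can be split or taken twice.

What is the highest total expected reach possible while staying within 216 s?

Morning-news A + evening-news bumper + prime-drama break + kids-block spot + sports pregame + midday rerun + reality-finale break uses 206 of the 216 s and totals 916.
Next best is morning-news A + evening-news bumper + kids-block spot + game-show break + sports pregame + midday rerun + reality-finale break at 876 (209 s) — short by 40.

916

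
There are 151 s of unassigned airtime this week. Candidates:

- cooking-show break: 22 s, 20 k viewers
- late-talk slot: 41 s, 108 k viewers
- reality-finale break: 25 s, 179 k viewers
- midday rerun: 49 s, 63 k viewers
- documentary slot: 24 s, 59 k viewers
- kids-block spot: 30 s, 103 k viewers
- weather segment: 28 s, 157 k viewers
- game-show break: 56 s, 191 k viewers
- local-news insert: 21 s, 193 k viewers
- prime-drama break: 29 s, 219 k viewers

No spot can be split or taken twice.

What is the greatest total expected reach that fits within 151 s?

A density-first pass picks reality-finale break + kids-block spot + weather segment + local-news insert + prime-drama break — 851 at 133 s.
Replace kids-block spot with late-talk slot: the trade gains 5 net, giving 856 at 144 s.
Nothing else within 151 s beats 856.

856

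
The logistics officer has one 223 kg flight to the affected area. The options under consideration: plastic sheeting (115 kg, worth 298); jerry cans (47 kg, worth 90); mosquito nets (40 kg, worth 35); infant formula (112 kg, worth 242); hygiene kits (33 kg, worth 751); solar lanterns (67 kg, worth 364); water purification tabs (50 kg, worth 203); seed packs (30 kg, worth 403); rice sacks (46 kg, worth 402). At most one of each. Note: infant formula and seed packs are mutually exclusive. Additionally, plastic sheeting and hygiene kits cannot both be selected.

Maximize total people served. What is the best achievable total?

2010

Taking jerry cans + hygiene kits + solar lanterns + seed packs + rice sacks: 223 kg used, 2010 in people served.
Runner-up mosquito nets + hygiene kits + solar lanterns + seed packs + rice sacks tops out at 1955.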